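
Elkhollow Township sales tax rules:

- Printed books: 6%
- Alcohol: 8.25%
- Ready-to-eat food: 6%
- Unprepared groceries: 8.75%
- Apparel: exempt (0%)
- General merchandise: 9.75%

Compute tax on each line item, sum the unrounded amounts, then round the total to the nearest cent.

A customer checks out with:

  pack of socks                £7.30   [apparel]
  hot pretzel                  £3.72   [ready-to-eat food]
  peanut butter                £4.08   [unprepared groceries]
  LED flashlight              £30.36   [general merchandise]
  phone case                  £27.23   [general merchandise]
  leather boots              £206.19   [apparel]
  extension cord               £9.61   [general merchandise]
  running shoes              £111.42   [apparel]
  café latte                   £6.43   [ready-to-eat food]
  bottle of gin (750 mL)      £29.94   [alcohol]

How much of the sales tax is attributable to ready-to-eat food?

£0.61

Hot pretzel £3.72: ready-to-eat food → 6% → £0.2232
Café latte £6.43: ready-to-eat food → 6% → £0.3858
Tax on ready-to-eat food: unrounded sum = £0.609 → £0.61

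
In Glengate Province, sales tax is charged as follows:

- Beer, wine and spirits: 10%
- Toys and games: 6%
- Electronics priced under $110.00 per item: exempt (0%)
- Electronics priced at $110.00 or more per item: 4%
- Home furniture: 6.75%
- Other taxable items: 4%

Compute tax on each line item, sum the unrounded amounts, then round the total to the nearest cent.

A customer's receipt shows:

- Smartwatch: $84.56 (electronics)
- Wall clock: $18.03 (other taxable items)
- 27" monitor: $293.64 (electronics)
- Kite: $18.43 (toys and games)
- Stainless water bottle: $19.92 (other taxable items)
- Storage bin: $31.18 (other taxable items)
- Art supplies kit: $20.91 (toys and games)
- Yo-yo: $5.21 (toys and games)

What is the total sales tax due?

Smartwatch $84.56: electronics, under $110.00 → 0% → $0.00
Wall clock $18.03: other taxable items → 4% → $0.7212
27" monitor $293.64: electronics, $110.00 or more → 4% → $11.7456
Kite $18.43: toys and games → 6% → $1.1058
Stainless water bottle $19.92: other taxable items → 4% → $0.7968
Storage bin $31.18: other taxable items → 4% → $1.2472
Art supplies kit $20.91: toys and games → 6% → $1.2546
Yo-yo $5.21: toys and games → 6% → $0.3126
Unrounded tax sum = $17.1838 → $17.18

$17.18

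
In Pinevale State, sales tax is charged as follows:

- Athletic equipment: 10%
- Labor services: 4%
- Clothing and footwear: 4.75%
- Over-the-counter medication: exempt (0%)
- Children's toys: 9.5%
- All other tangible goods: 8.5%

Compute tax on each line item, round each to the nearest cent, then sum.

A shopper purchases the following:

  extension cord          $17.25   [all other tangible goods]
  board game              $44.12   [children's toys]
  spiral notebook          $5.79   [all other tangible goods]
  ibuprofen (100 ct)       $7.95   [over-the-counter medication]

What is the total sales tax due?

$6.15

Extension cord $17.25: all other tangible goods → 8.5% → $1.47
Board game $44.12: children's toys → 9.5% → $4.19
Spiral notebook $5.79: all other tangible goods → 8.5% → $0.49
Ibuprofen (100 ct) $7.95: over-the-counter medication → 0% → $0.00
Total tax = $1.47 + $4.19 + $0.49 = $6.15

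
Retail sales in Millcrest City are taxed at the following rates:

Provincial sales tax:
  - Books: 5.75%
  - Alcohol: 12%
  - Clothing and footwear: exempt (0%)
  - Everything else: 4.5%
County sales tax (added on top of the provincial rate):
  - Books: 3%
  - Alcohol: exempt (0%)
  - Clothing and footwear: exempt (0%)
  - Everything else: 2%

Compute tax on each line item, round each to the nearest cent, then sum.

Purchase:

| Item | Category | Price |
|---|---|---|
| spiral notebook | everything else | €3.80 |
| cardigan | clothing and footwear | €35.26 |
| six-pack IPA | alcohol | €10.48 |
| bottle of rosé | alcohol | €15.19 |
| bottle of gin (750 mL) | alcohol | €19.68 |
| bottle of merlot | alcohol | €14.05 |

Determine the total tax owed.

€7.38

Spiral notebook €3.80: everything else → 4.5% + 2% county = 6.5% → €0.25
Cardigan €35.26: clothing and footwear → 0% + 0% county = 0% → €0.00
Six-pack IPA €10.48: alcohol → 12% + 0% county = 12% → €1.26
Bottle of rosé €15.19: alcohol → 12% + 0% county = 12% → €1.82
Bottle of gin (750 mL) €19.68: alcohol → 12% + 0% county = 12% → €2.36
Bottle of merlot €14.05: alcohol → 12% + 0% county = 12% → €1.69
Total tax = €0.25 + €1.26 + €1.82 + €2.36 + €1.69 = €7.38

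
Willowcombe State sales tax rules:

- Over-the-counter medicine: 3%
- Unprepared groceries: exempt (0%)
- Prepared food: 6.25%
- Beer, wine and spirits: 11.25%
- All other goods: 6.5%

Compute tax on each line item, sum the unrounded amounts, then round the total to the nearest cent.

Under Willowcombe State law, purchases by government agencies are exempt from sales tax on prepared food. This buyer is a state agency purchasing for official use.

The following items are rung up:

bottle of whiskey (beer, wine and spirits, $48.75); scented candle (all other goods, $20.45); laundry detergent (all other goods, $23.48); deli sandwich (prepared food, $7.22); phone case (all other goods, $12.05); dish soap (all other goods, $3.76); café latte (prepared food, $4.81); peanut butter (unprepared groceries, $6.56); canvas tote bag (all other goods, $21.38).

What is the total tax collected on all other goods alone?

Scented candle $20.45: all other goods → 6.5% → $1.32925
Laundry detergent $23.48: all other goods → 6.5% → $1.5262
Phone case $12.05: all other goods → 6.5% → $0.78325
Dish soap $3.76: all other goods → 6.5% → $0.2444
Canvas tote bag $21.38: all other goods → 6.5% → $1.3897
Tax on all other goods: unrounded sum = $5.2728 → $5.27

$5.27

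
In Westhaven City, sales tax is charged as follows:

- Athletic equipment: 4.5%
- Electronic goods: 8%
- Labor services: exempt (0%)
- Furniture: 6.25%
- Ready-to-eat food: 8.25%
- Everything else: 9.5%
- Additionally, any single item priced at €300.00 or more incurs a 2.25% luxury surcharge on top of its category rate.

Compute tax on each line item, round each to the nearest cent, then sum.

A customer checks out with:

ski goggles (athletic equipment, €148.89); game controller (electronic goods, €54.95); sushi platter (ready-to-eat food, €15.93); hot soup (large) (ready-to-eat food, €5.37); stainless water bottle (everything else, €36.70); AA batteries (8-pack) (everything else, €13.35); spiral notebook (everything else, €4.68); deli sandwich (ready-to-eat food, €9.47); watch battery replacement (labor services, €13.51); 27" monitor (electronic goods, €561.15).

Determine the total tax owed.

€76.35

Ski goggles €148.89: athletic equipment → 4.5% → €6.70
Game controller €54.95: electronic goods → 8% → €4.40
Sushi platter €15.93: ready-to-eat food → 8.25% → €1.31
Hot soup (large) €5.37: ready-to-eat food → 8.25% → €0.44
Stainless water bottle €36.70: everything else → 9.5% → €3.49
AA batteries (8-pack) €13.35: everything else → 9.5% → €1.27
Spiral notebook €4.68: everything else → 9.5% → €0.44
Deli sandwich €9.47: ready-to-eat food → 8.25% → €0.78
Watch battery replacement €13.51: labor services → 0% → €0.00
27" monitor €561.15: electronic goods → 8% + 2.25% surcharge = 10.25% → €57.52
Total tax = €6.70 + €4.40 + €1.31 + €0.44 + €3.49 + €1.27 + €0.44 + €0.78 + €57.52 = €76.35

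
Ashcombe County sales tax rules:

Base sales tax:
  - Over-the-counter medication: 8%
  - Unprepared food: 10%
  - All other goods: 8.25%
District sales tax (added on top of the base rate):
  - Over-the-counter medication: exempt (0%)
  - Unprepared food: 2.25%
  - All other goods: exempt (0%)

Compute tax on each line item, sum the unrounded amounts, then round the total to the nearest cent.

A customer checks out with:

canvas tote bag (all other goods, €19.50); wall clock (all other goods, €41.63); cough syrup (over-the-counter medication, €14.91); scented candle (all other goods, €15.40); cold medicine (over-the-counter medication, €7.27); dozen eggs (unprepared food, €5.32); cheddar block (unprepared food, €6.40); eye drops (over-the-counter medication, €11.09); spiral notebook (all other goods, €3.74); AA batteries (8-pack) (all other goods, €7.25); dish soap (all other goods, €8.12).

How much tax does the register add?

Canvas tote bag €19.50: all other goods → 8.25% + 0% district = 8.25% → €1.60875
Wall clock €41.63: all other goods → 8.25% + 0% district = 8.25% → €3.434475
Cough syrup €14.91: over-the-counter medication → 8% + 0% district = 8% → €1.1928
Scented candle €15.40: all other goods → 8.25% + 0% district = 8.25% → €1.2705
Cold medicine €7.27: over-the-counter medication → 8% + 0% district = 8% → €0.5816
Dozen eggs €5.32: unprepared food → 10% + 2.25% district = 12.25% → €0.6517
Cheddar block €6.40: unprepared food → 10% + 2.25% district = 12.25% → €0.784
Eye drops €11.09: over-the-counter medication → 8% + 0% district = 8% → €0.8872
Spiral notebook €3.74: all other goods → 8.25% + 0% district = 8.25% → €0.30855
AA batteries (8-pack) €7.25: all other goods → 8.25% + 0% district = 8.25% → €0.598125
Dish soap €8.12: all other goods → 8.25% + 0% district = 8.25% → €0.6699
Unrounded tax sum = €11.9876 → €11.99

€11.99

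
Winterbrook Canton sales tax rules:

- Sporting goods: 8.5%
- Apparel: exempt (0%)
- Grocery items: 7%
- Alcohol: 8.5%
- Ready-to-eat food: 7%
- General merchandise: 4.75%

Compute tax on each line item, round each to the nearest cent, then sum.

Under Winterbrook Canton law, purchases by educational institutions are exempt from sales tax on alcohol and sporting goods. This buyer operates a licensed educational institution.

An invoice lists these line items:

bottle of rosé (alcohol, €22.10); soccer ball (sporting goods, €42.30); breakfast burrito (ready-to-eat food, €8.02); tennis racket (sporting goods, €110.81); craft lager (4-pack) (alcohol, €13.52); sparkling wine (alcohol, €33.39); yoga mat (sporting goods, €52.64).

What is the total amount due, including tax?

Bottle of rosé €22.10: alcohol, buyer-exempt → 0% → €0.00
Soccer ball €42.30: sporting goods, buyer-exempt → 0% → €0.00
Breakfast burrito €8.02: ready-to-eat food → 7% → €0.56
Tennis racket €110.81: sporting goods, buyer-exempt → 0% → €0.00
Craft lager (4-pack) €13.52: alcohol, buyer-exempt → 0% → €0.00
Sparkling wine €33.39: alcohol, buyer-exempt → 0% → €0.00
Yoga mat €52.64: sporting goods, buyer-exempt → 0% → €0.00
Subtotal = €282.78; tax = €0.56; total due = €283.34

€283.34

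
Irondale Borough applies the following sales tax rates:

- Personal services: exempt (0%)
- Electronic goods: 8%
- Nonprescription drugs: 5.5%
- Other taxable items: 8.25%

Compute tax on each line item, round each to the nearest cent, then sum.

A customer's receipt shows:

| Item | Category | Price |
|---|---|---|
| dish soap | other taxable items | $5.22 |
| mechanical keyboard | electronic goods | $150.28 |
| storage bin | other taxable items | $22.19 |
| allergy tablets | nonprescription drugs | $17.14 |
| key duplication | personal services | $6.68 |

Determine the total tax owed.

$15.22

Dish soap $5.22: other taxable items → 8.25% → $0.43
Mechanical keyboard $150.28: electronic goods → 8% → $12.02
Storage bin $22.19: other taxable items → 8.25% → $1.83
Allergy tablets $17.14: nonprescription drugs → 5.5% → $0.94
Key duplication $6.68: personal services → 0% → $0.00
Total tax = $0.43 + $12.02 + $1.83 + $0.94 = $15.22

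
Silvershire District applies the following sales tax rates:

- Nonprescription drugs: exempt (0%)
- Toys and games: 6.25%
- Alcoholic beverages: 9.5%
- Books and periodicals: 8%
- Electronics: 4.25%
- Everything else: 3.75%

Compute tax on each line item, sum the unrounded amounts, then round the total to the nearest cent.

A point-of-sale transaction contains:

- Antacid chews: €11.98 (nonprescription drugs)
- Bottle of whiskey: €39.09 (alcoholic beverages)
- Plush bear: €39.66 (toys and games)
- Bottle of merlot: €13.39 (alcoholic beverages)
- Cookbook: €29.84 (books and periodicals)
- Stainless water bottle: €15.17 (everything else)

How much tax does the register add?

Antacid chews €11.98: nonprescription drugs → 0% → €0.00
Bottle of whiskey €39.09: alcoholic beverages → 9.5% → €3.71355
Plush bear €39.66: toys and games → 6.25% → €2.47875
Bottle of merlot €13.39: alcoholic beverages → 9.5% → €1.27205
Cookbook €29.84: books and periodicals → 8% → €2.3872
Stainless water bottle €15.17: everything else → 3.75% → €0.568875
Unrounded tax sum = €10.420425 → €10.42

€10.42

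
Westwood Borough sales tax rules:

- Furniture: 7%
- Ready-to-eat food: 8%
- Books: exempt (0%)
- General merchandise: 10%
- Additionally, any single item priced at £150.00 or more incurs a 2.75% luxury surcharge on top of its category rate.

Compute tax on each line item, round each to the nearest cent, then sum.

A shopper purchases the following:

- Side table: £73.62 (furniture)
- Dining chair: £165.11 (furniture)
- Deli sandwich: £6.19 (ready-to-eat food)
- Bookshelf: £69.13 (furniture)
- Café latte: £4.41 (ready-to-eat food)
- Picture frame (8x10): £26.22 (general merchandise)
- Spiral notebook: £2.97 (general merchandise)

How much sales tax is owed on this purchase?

Side table £73.62: furniture → 7% → £5.15
Dining chair £165.11: furniture → 7% + 2.75% surcharge = 9.75% → £16.10
Deli sandwich £6.19: ready-to-eat food → 8% → £0.50
Bookshelf £69.13: furniture → 7% → £4.84
Café latte £4.41: ready-to-eat food → 8% → £0.35
Picture frame (8x10) £26.22: general merchandise → 10% → £2.62
Spiral notebook £2.97: general merchandise → 10% → £0.30
Total tax = £5.15 + £16.10 + £0.50 + £4.84 + £0.35 + £2.62 + £0.30 = £29.86

£29.86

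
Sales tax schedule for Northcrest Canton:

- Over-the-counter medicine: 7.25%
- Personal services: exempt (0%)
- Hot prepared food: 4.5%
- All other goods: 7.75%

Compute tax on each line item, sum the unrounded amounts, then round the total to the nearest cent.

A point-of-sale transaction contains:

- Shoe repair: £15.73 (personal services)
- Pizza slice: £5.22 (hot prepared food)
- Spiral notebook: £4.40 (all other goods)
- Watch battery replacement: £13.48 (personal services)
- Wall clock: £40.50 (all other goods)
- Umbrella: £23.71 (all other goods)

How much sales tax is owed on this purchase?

Shoe repair £15.73: personal services → 0% → £0.00
Pizza slice £5.22: hot prepared food → 4.5% → £0.2349
Spiral notebook £4.40: all other goods → 7.75% → £0.341
Watch battery replacement £13.48: personal services → 0% → £0.00
Wall clock £40.50: all other goods → 7.75% → £3.13875
Umbrella £23.71: all other goods → 7.75% → £1.837525
Unrounded tax sum = £5.552175 → £5.55

£5.55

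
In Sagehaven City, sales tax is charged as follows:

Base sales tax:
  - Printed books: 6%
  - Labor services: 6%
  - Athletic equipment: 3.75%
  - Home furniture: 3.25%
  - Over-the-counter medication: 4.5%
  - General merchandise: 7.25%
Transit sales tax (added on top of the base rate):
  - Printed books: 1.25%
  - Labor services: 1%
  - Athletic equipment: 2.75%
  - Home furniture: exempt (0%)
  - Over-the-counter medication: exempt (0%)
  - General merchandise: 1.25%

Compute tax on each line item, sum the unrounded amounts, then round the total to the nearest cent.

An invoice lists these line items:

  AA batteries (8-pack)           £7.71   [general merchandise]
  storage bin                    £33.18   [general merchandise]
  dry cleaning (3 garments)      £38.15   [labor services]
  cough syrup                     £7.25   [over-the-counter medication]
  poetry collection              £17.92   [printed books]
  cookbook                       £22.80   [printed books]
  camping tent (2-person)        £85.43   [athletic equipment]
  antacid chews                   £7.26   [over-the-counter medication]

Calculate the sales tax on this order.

AA batteries (8-pack) £7.71: general merchandise → 7.25% + 1.25% transit = 8.5% → £0.65535
Storage bin £33.18: general merchandise → 7.25% + 1.25% transit = 8.5% → £2.8203
Dry cleaning (3 garments) £38.15: labor services → 6% + 1% transit = 7% → £2.6705
Cough syrup £7.25: over-the-counter medication → 4.5% + 0% transit = 4.5% → £0.32625
Poetry collection £17.92: printed books → 6% + 1.25% transit = 7.25% → £1.2992
Cookbook £22.80: printed books → 6% + 1.25% transit = 7.25% → £1.653
Camping tent (2-person) £85.43: athletic equipment → 3.75% + 2.75% transit = 6.5% → £5.55295
Antacid chews £7.26: over-the-counter medication → 4.5% + 0% transit = 4.5% → £0.3267
Unrounded tax sum = £15.30425 → £15.30

£15.30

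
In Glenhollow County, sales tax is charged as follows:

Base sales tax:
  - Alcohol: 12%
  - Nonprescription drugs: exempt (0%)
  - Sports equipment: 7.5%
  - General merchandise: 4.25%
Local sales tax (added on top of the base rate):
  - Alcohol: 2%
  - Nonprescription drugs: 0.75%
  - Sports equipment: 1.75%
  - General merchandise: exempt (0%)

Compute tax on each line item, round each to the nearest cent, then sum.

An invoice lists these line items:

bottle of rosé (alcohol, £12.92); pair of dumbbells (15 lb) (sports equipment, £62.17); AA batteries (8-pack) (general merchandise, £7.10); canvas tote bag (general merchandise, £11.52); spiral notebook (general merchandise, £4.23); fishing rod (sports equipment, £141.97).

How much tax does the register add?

Bottle of rosé £12.92: alcohol → 12% + 2% local = 14% → £1.81
Pair of dumbbells (15 lb) £62.17: sports equipment → 7.5% + 1.75% local = 9.25% → £5.75
AA batteries (8-pack) £7.10: general merchandise → 4.25% + 0% local = 4.25% → £0.30
Canvas tote bag £11.52: general merchandise → 4.25% + 0% local = 4.25% → £0.49
Spiral notebook £4.23: general merchandise → 4.25% + 0% local = 4.25% → £0.18
Fishing rod £141.97: sports equipment → 7.5% + 1.75% local = 9.25% → £13.13
Total tax = £1.81 + £5.75 + £0.30 + £0.49 + £0.18 + £13.13 = £21.66

£21.66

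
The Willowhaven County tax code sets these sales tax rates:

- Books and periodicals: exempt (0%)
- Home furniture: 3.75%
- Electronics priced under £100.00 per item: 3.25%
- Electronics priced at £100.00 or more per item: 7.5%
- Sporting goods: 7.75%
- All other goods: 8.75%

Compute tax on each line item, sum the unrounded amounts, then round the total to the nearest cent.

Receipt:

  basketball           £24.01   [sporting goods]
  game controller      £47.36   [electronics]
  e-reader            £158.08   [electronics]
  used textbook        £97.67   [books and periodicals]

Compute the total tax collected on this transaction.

£15.26

Basketball £24.01: sporting goods → 7.75% → £1.860775
Game controller £47.36: electronics, under £100.00 → 3.25% → £1.5392
E-reader £158.08: electronics, £100.00 or more → 7.5% → £11.856
Used textbook £97.67: books and periodicals → 0% → £0.00
Unrounded tax sum = £15.255975 → £15.26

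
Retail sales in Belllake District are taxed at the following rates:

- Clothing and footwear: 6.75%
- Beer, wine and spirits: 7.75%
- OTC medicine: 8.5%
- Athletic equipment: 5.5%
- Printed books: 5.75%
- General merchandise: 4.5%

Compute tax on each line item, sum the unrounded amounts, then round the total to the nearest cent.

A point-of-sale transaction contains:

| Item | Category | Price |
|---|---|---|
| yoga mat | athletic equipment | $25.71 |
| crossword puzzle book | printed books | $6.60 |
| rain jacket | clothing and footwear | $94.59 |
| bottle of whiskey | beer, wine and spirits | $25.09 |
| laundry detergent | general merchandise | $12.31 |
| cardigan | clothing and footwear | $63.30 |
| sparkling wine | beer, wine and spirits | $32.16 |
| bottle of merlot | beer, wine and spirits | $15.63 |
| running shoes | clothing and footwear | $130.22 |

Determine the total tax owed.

$27.44

Yoga mat $25.71: athletic equipment → 5.5% → $1.41405
Crossword puzzle book $6.60: printed books → 5.75% → $0.3795
Rain jacket $94.59: clothing and footwear → 6.75% → $6.384825
Bottle of whiskey $25.09: beer, wine and spirits → 7.75% → $1.944475
Laundry detergent $12.31: general merchandise → 4.5% → $0.55395
Cardigan $63.30: clothing and footwear → 6.75% → $4.27275
Sparkling wine $32.16: beer, wine and spirits → 7.75% → $2.4924
Bottle of merlot $15.63: beer, wine and spirits → 7.75% → $1.211325
Running shoes $130.22: clothing and footwear → 6.75% → $8.78985
Unrounded tax sum = $27.443125 → $27.44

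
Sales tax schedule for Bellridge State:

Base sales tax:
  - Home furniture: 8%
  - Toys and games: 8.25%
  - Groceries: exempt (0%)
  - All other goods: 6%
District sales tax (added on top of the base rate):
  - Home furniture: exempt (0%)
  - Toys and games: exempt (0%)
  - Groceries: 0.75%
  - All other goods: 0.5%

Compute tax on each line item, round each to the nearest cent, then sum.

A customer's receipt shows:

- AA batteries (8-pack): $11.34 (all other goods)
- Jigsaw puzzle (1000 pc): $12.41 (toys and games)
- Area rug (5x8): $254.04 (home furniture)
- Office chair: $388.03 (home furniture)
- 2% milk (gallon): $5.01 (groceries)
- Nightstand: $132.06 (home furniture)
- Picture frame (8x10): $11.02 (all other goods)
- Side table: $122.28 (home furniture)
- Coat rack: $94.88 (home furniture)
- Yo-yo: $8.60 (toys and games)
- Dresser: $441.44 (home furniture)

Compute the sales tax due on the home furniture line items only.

$114.61

Area rug (5x8) $254.04: home furniture → 8% + 0% district = 8% → $20.32
Office chair $388.03: home furniture → 8% + 0% district = 8% → $31.04
Nightstand $132.06: home furniture → 8% + 0% district = 8% → $10.56
Side table $122.28: home furniture → 8% + 0% district = 8% → $9.78
Coat rack $94.88: home furniture → 8% + 0% district = 8% → $7.59
Dresser $441.44: home furniture → 8% + 0% district = 8% → $35.32
Tax on home furniture = $20.32 + $31.04 + $10.56 + $9.78 + $7.59 + $35.32 = $114.61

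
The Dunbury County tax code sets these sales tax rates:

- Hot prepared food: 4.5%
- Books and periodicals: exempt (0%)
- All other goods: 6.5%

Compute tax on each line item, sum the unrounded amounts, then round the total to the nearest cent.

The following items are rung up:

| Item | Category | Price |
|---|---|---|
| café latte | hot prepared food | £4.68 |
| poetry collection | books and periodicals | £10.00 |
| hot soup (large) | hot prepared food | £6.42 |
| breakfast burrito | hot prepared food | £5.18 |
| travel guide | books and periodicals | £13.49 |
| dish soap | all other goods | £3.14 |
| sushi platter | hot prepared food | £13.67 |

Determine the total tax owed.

£1.55

Café latte £4.68: hot prepared food → 4.5% → £0.2106
Poetry collection £10.00: books and periodicals → 0% → £0.00
Hot soup (large) £6.42: hot prepared food → 4.5% → £0.2889
Breakfast burrito £5.18: hot prepared food → 4.5% → £0.2331
Travel guide £13.49: books and periodicals → 0% → £0.00
Dish soap £3.14: all other goods → 6.5% → £0.2041
Sushi platter £13.67: hot prepared food → 4.5% → £0.61515
Unrounded tax sum = £1.55185 → £1.55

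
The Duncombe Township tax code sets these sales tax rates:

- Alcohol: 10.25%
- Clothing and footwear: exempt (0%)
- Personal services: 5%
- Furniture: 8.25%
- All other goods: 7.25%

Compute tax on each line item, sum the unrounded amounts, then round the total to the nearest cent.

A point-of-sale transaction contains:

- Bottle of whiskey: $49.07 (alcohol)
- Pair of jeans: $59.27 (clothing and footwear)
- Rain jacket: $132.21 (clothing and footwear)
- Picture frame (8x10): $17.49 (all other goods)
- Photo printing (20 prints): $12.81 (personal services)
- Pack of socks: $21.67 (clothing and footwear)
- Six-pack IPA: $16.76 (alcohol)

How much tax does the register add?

$8.66

Bottle of whiskey $49.07: alcohol → 10.25% → $5.029675
Pair of jeans $59.27: clothing and footwear → 0% → $0.00
Rain jacket $132.21: clothing and footwear → 0% → $0.00
Picture frame (8x10) $17.49: all other goods → 7.25% → $1.268025
Photo printing (20 prints) $12.81: personal services → 5% → $0.6405
Pack of socks $21.67: clothing and footwear → 0% → $0.00
Six-pack IPA $16.76: alcohol → 10.25% → $1.7179
Unrounded tax sum = $8.6561 → $8.66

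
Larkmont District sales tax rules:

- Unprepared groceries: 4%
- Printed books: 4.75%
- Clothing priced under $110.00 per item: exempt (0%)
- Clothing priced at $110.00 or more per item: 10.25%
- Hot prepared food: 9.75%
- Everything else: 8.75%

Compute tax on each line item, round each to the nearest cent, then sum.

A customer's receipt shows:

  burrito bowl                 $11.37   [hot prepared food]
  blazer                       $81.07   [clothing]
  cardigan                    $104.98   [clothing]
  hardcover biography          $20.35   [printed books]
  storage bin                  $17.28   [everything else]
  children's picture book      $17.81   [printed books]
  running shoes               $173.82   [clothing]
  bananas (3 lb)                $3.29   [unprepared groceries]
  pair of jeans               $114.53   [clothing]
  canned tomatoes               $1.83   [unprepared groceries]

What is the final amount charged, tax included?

$580.53

Burrito bowl $11.37: hot prepared food → 9.75% → $1.11
Blazer $81.07: clothing, under $110.00 → 0% → $0.00
Cardigan $104.98: clothing, under $110.00 → 0% → $0.00
Hardcover biography $20.35: printed books → 4.75% → $0.97
Storage bin $17.28: everything else → 8.75% → $1.51
Children's picture book $17.81: printed books → 4.75% → $0.85
Running shoes $173.82: clothing, $110.00 or more → 10.25% → $17.82
Bananas (3 lb) $3.29: unprepared groceries → 4% → $0.13
Pair of jeans $114.53: clothing, $110.00 or more → 10.25% → $11.74
Canned tomatoes $1.83: unprepared groceries → 4% → $0.07
Subtotal = $546.33; tax = $34.20; total due = $580.53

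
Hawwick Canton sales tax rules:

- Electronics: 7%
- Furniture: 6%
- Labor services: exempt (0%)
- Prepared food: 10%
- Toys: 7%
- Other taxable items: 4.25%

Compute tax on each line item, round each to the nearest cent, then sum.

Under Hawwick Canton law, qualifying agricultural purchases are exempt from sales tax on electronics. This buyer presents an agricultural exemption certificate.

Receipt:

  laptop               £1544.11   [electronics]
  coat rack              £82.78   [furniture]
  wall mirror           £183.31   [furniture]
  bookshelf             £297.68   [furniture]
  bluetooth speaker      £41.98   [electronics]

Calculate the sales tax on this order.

£33.83

Laptop £1544.11: electronics, buyer-exempt → 0% → £0.00
Coat rack £82.78: furniture → 6% → £4.97
Wall mirror £183.31: furniture → 6% → £11.00
Bookshelf £297.68: furniture → 6% → £17.86
Bluetooth speaker £41.98: electronics, buyer-exempt → 0% → £0.00
Total tax = £4.97 + £11.00 + £17.86 = £33.83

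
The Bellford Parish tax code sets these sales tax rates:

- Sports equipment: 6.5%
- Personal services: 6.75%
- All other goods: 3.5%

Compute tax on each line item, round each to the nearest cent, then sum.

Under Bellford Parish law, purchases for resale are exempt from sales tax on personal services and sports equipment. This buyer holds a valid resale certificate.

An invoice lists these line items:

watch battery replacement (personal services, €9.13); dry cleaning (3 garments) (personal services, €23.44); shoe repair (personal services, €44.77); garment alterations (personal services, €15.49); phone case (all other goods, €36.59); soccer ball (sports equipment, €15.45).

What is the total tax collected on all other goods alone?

Phone case €36.59: all other goods → 3.5% → €1.28
Tax on all other goods = €1.28

€1.28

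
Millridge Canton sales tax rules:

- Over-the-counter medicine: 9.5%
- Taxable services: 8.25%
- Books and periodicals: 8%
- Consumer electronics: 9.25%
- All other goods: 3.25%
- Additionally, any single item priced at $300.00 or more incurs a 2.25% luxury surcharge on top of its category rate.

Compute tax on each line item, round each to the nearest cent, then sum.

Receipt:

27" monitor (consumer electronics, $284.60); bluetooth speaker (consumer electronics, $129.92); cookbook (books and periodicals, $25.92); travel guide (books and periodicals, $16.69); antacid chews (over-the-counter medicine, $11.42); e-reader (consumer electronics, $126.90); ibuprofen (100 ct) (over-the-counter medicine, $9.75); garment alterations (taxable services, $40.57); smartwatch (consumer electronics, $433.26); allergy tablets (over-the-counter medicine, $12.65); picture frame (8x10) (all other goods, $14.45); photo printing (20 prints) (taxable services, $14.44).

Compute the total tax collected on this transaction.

27" monitor $284.60: consumer electronics → 9.25% → $26.33
Bluetooth speaker $129.92: consumer electronics → 9.25% → $12.02
Cookbook $25.92: books and periodicals → 8% → $2.07
Travel guide $16.69: books and periodicals → 8% → $1.34
Antacid chews $11.42: over-the-counter medicine → 9.5% → $1.08
E-reader $126.90: consumer electronics → 9.25% → $11.74
Ibuprofen (100 ct) $9.75: over-the-counter medicine → 9.5% → $0.93
Garment alterations $40.57: taxable services → 8.25% → $3.35
Smartwatch $433.26: consumer electronics → 9.25% + 2.25% surcharge = 11.5% → $49.82
Allergy tablets $12.65: over-the-counter medicine → 9.5% → $1.20
Picture frame (8x10) $14.45: all other goods → 3.25% → $0.47
Photo printing (20 prints) $14.44: taxable services → 8.25% → $1.19
Total tax = $26.33 + $12.02 + $2.07 + $1.34 + $1.08 + $11.74 + $0.93 + $3.35 + $49.82 + $1.20 + $0.47 + $1.19 = $111.54

$111.54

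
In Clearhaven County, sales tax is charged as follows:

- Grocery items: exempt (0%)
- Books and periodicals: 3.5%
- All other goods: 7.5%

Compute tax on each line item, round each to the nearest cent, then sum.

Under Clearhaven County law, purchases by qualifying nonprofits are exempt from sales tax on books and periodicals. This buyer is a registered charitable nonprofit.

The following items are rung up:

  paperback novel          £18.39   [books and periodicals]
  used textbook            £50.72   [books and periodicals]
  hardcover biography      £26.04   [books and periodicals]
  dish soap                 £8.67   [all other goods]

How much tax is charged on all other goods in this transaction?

Dish soap £8.67: all other goods → 7.5% → £0.65
Tax on all other goods = £0.65

£0.65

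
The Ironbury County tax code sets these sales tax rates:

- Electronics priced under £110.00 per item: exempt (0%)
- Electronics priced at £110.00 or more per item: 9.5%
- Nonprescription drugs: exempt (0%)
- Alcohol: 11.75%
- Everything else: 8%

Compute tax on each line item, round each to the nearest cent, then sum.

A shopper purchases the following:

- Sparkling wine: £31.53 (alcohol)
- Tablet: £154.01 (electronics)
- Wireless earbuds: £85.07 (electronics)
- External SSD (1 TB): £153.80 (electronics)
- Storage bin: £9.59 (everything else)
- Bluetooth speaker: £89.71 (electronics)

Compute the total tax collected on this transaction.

£33.71

Sparkling wine £31.53: alcohol → 11.75% → £3.70
Tablet £154.01: electronics, £110.00 or more → 9.5% → £14.63
Wireless earbuds £85.07: electronics, under £110.00 → 0% → £0.00
External SSD (1 TB) £153.80: electronics, £110.00 or more → 9.5% → £14.61
Storage bin £9.59: everything else → 8% → £0.77
Bluetooth speaker £89.71: electronics, under £110.00 → 0% → £0.00
Total tax = £3.70 + £14.63 + £14.61 + £0.77 = £33.71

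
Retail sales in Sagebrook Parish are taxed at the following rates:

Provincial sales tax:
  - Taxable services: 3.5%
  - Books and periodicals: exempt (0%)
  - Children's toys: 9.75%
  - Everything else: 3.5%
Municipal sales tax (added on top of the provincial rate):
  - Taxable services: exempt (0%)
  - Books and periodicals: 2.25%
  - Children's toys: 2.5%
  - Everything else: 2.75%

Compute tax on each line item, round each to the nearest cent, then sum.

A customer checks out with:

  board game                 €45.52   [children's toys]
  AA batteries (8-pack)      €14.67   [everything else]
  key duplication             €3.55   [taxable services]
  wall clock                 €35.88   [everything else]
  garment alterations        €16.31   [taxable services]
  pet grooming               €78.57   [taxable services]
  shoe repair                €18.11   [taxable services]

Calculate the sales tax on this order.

Board game €45.52: children's toys → 9.75% + 2.5% municipal = 12.25% → €5.58
AA batteries (8-pack) €14.67: everything else → 3.5% + 2.75% municipal = 6.25% → €0.92
Key duplication €3.55: taxable services → 3.5% + 0% municipal = 3.5% → €0.12
Wall clock €35.88: everything else → 3.5% + 2.75% municipal = 6.25% → €2.24
Garment alterations €16.31: taxable services → 3.5% + 0% municipal = 3.5% → €0.57
Pet grooming €78.57: taxable services → 3.5% + 0% municipal = 3.5% → €2.75
Shoe repair €18.11: taxable services → 3.5% + 0% municipal = 3.5% → €0.63
Total tax = €5.58 + €0.92 + €0.12 + €2.24 + €0.57 + €2.75 + €0.63 = €12.81

€12.81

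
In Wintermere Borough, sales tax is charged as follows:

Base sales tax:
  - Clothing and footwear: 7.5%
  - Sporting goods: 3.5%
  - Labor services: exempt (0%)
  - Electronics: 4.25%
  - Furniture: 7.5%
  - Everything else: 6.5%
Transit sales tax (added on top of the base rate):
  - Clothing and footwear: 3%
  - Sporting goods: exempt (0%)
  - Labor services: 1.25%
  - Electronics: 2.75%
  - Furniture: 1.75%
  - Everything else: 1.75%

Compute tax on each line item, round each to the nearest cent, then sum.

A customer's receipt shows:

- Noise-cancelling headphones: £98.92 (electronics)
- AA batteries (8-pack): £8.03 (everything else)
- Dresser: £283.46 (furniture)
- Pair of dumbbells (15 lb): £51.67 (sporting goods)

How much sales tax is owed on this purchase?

Noise-cancelling headphones £98.92: electronics → 4.25% + 2.75% transit = 7% → £6.92
AA batteries (8-pack) £8.03: everything else → 6.5% + 1.75% transit = 8.25% → £0.66
Dresser £283.46: furniture → 7.5% + 1.75% transit = 9.25% → £26.22
Pair of dumbbells (15 lb) £51.67: sporting goods → 3.5% + 0% transit = 3.5% → £1.81
Total tax = £6.92 + £0.66 + £26.22 + £1.81 = £35.61

£35.61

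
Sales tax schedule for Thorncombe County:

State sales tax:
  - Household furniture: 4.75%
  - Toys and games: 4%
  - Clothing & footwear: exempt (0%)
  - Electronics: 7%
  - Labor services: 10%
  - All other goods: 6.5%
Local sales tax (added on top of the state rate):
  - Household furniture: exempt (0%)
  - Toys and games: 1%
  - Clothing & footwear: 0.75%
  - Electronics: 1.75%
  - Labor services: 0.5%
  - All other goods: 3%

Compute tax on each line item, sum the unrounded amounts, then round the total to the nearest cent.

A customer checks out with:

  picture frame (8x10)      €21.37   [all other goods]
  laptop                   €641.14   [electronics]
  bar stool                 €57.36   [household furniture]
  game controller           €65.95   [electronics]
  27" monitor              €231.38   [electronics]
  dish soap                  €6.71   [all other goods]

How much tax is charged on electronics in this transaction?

€82.12

Laptop €641.14: electronics → 7% + 1.75% local = 8.75% → €56.09975
Game controller €65.95: electronics → 7% + 1.75% local = 8.75% → €5.770625
27" monitor €231.38: electronics → 7% + 1.75% local = 8.75% → €20.24575
Tax on electronics: unrounded sum = €82.116125 → €82.12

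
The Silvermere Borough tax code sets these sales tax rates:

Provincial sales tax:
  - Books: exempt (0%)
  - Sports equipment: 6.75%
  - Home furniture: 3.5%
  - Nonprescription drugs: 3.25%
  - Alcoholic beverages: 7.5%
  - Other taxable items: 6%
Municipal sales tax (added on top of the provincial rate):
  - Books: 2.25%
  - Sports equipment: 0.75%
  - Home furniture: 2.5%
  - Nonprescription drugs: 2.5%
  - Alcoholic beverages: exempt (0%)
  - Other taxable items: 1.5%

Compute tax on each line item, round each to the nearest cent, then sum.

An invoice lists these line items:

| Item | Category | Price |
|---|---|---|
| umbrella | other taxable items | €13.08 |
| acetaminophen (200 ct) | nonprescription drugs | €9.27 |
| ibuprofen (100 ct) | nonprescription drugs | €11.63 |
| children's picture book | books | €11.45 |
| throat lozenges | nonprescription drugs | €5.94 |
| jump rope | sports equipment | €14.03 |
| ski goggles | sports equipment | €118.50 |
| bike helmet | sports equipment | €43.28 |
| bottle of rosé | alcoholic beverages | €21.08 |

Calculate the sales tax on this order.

Umbrella €13.08: other taxable items → 6% + 1.5% municipal = 7.5% → €0.98
Acetaminophen (200 ct) €9.27: nonprescription drugs → 3.25% + 2.5% municipal = 5.75% → €0.53
Ibuprofen (100 ct) €11.63: nonprescription drugs → 3.25% + 2.5% municipal = 5.75% → €0.67
Children's picture book €11.45: books → 0% + 2.25% municipal = 2.25% → €0.26
Throat lozenges €5.94: nonprescription drugs → 3.25% + 2.5% municipal = 5.75% → €0.34
Jump rope €14.03: sports equipment → 6.75% + 0.75% municipal = 7.5% → €1.05
Ski goggles €118.50: sports equipment → 6.75% + 0.75% municipal = 7.5% → €8.89
Bike helmet €43.28: sports equipment → 6.75% + 0.75% municipal = 7.5% → €3.25
Bottle of rosé €21.08: alcoholic beverages → 7.5% + 0% municipal = 7.5% → €1.58
Total tax = €0.98 + €0.53 + €0.67 + €0.26 + €0.34 + €1.05 + €8.89 + €3.25 + €1.58 = €17.55

€17.55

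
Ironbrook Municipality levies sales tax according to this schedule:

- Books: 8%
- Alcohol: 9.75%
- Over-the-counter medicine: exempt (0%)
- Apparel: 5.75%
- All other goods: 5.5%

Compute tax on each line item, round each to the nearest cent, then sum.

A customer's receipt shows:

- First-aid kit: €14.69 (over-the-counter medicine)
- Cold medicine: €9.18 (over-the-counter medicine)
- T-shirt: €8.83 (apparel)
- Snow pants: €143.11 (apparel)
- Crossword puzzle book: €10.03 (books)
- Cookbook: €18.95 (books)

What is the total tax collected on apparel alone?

€8.74

T-shirt €8.83: apparel → 5.75% → €0.51
Snow pants €143.11: apparel → 5.75% → €8.23
Tax on apparel = €0.51 + €8.23 = €8.74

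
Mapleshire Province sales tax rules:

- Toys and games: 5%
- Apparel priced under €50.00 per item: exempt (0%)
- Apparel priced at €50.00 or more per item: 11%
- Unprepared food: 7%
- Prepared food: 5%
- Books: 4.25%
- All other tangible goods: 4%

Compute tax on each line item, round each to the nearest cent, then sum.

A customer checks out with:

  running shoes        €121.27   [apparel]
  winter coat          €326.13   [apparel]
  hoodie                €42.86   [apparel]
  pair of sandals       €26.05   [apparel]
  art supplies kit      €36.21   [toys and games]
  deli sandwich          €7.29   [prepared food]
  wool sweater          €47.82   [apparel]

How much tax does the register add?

Running shoes €121.27: apparel, €50.00 or more → 11% → €13.34
Winter coat €326.13: apparel, €50.00 or more → 11% → €35.87
Hoodie €42.86: apparel, under €50.00 → 0% → €0.00
Pair of sandals €26.05: apparel, under €50.00 → 0% → €0.00
Art supplies kit €36.21: toys and games → 5% → €1.81
Deli sandwich €7.29: prepared food → 5% → €0.36
Wool sweater €47.82: apparel, under €50.00 → 0% → €0.00
Total tax = €13.34 + €35.87 + €1.81 + €0.36 = €51.38

€51.38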